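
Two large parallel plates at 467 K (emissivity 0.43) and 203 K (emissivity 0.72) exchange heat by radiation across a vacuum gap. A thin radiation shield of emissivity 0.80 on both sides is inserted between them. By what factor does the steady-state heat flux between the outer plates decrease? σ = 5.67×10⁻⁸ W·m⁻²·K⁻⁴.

factor ≈ 1.55

Without shield: q₀ = σΔ(T⁴)/(1/ε₁+1/ε₂−1) with denominator 2.714.
With shield the two gaps are in series; the resistances add: (1/ε₁+1/ε_s−1)+(1/ε_s+1/ε₂−1) = 2.576+1.639 = 4.214.
Heat-flux ratio q₀/q = 4.214/2.714.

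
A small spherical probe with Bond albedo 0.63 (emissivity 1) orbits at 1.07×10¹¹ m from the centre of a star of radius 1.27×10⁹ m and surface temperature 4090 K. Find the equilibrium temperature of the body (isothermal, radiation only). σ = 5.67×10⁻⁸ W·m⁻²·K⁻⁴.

The star's surface emits σT_*⁴; at distance d the flux is S = σT_*⁴(R_*/d)².
S = 5.67×10⁻⁸·(4090)⁴·(1.27×10⁹/1.07×10¹¹)² = 2235 W/m².
For an isothermal sphere T⁴ = (1−a)S/(4σ) = 3.646×10⁹ K⁴.

T ≈ 246 K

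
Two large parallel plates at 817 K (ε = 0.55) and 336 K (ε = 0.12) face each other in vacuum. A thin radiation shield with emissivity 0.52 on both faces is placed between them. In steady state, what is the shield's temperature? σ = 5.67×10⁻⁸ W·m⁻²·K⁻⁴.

T_s ≈ 767 K

In steady state the net flux on the hot side equals that on the cold side.
σ(T₁⁴−T_s⁴)/D₁ = σ(T_s⁴−T₂⁴)/D₂, with D₁ = 1/ε₁+1/ε_s−1 = 2.741, D₂ = 1/ε_s+1/ε₂−1 = 9.256.
Solve for T_s⁴: T_s⁴ = (D₂·T₁⁴ + D₁·T₂⁴)/(D₁+D₂) = 3.467×10¹¹ K⁴.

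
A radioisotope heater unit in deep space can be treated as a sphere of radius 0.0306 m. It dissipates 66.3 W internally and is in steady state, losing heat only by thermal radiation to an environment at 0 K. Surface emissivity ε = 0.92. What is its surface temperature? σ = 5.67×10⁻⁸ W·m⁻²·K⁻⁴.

T ≈ 573 K

Steady state: internal power = radiated power, P = εσA T⁴.
Radiating area A = 4πr² = 0.01177 m².
T⁴ = P/(εσA) = 66.3/(0.92·5.67×10⁻⁸·0.01177) = 1.080×10¹¹ K⁴.
T = (1.080×10¹¹)^(1/4).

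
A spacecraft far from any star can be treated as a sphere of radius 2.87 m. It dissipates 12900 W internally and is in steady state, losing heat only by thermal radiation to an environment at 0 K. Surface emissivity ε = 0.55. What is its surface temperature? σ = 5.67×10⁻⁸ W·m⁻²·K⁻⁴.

T ≈ 251 K

Steady state: internal power = radiated power, P = εσA T⁴.
Radiating area A = 4πr² = 103.5 m².
T⁴ = P/(εσA) = 12900/(0.55·5.67×10⁻⁸·103.5) = 3.996×10⁹ K⁴.
T = (3.996×10⁹)^(1/4).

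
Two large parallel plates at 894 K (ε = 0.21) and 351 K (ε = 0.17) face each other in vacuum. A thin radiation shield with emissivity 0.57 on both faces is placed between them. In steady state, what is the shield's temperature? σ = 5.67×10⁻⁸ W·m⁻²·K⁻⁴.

T_s ≈ 772 K

In steady state the net flux on the hot side equals that on the cold side.
σ(T₁⁴−T_s⁴)/D₁ = σ(T_s⁴−T₂⁴)/D₂, with D₁ = 1/ε₁+1/ε_s−1 = 5.516, D₂ = 1/ε_s+1/ε₂−1 = 6.637.
Solve for T_s⁴: T_s⁴ = (D₂·T₁⁴ + D₁·T₂⁴)/(D₁+D₂) = 3.557×10¹¹ K⁴.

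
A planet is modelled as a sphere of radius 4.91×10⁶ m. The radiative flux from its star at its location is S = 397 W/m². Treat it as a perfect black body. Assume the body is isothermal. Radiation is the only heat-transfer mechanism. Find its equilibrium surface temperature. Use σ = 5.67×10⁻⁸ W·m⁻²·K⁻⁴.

T ≈ 205 K

At equilibrium, absorbed power = emitted power.
Absorbing cross-section = πr² = 7.574×10¹³ m²; emitting surface = 4πr² = 3.030×10¹⁴ m² (ratio 4).
S·A_cross = εσ·A_surf·T⁴  ⇒  T⁴ = S/(4σ).
T⁴ = 1.00·397/(4·5.67×10⁻⁸) = 1.750×10⁹ K⁴.
T = (1.750×10⁹)^(1/4).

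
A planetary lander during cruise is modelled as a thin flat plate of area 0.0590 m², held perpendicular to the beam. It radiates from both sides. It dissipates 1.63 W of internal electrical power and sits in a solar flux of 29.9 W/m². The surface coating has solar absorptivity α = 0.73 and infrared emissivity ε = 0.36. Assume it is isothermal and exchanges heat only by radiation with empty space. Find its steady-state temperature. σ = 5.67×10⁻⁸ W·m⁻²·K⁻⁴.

At steady state, absorbed solar power + internal power = radiated power.
Absorbed: α·S·A_cross = 0.73·29.9·0.05900 = 1.288 W (cross-section A).
Total input = 1.288 + 1.63 = 2.918 W.
Radiated: εσ·A_surf·T⁴ with A_surf = 2A = 0.1180 m².
T⁴ = 2.918/(0.36·5.67×10⁻⁸·0.1180) = 1.211×10⁹ K⁴.

T ≈ 187 K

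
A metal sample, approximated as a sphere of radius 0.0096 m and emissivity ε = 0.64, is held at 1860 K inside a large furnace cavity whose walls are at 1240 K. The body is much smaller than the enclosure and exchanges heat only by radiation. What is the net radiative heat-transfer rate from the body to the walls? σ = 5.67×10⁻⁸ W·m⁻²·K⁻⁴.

P_net ≈ 404 W

For a small grey body in a large enclosure: P_net = εσA(T_body⁴ − T_wall⁴).
A = 4πr² = 0.001158 m²; T_body⁴ − T_wall⁴ = 1.197×10¹³ − 2.364×10¹² = 9.605×10¹² K⁴.
|P_net| = 0.64·5.67×10⁻⁸·0.001158·9.605×10¹².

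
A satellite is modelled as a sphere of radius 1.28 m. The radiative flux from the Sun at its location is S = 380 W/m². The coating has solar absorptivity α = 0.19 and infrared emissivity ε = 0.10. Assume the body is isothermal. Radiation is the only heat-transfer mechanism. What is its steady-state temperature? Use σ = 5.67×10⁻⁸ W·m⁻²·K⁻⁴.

At equilibrium, absorbed power = emitted power.
Absorbing cross-section = πr² = 5.147 m²; emitting surface = 4πr² = 20.59 m² (ratio 4).
αS·A_cross = εσ·A_surf·T⁴  ⇒  T⁴ = αS/(ε·4σ).
T⁴ = 0.190·380/(0.10·4·5.67×10⁻⁸) = 3.183×10⁹ K⁴.
T = (3.183×10⁹)^(1/4).

T ≈ 238 K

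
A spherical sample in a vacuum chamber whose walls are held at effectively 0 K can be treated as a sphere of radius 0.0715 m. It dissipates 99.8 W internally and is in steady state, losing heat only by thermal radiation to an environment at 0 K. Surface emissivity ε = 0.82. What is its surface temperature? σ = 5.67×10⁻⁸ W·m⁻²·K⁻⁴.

T ≈ 428 K

Steady state: internal power = radiated power, P = εσA T⁴.
Radiating area A = 4πr² = 0.06424 m².
T⁴ = P/(εσA) = 99.8/(0.82·5.67×10⁻⁸·0.06424) = 3.341×10¹⁰ K⁴.
T = (3.341×10¹⁰)^(1/4).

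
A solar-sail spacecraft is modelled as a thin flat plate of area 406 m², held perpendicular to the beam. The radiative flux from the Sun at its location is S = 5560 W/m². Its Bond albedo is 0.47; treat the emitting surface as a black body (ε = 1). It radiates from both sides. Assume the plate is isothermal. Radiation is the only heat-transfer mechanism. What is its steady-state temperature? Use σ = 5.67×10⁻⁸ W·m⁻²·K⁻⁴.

At equilibrium, absorbed power = emitted power.
Absorbing cross-section = A = 406.0 m²; emitting surface = 2A = 812.0 m² (ratio 2).
(1−a)S·A_cross = εσ·A_surf·T⁴  ⇒  T⁴ = (1−a)S/(2σ).
T⁴ = 0.530·5560/(2·5.67×10⁻⁸) = 2.599×10¹⁰ K⁴.
T = (2.599×10¹⁰)^(1/4).

T ≈ 401 K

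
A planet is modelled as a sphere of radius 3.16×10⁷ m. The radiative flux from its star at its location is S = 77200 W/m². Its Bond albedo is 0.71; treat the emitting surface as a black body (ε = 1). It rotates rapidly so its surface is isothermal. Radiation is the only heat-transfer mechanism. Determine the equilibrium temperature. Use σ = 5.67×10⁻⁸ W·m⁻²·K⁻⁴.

T ≈ 561 K

At equilibrium, absorbed power = emitted power.
Absorbing cross-section = πr² = 3.137×10¹⁵ m²; emitting surface = 4πr² = 1.255×10¹⁶ m² (ratio 4).
(1−a)S·A_cross = εσ·A_surf·T⁴  ⇒  T⁴ = (1−a)S/(4σ).
T⁴ = 0.290·77200/(4·5.67×10⁻⁸) = 9.871×10¹⁰ K⁴.
T = (9.871×10¹⁰)^(1/4).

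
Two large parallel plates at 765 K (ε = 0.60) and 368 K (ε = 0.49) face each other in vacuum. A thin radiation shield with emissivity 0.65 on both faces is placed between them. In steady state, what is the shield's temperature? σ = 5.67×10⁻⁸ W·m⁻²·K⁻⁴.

In steady state the net flux on the hot side equals that on the cold side.
σ(T₁⁴−T_s⁴)/D₁ = σ(T_s⁴−T₂⁴)/D₂, with D₁ = 1/ε₁+1/ε_s−1 = 2.205, D₂ = 1/ε_s+1/ε₂−1 = 2.579.
Solve for T_s⁴: T_s⁴ = (D₂·T₁⁴ + D₁·T₂⁴)/(D₁+D₂) = 1.931×10¹¹ K⁴.

T_s ≈ 663 K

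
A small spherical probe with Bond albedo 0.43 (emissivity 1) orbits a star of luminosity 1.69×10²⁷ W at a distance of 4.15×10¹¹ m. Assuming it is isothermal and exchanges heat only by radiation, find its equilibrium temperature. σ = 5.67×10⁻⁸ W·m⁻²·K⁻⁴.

T ≈ 210 K

First find the stellar flux at distance d: S = L/(4πd²) = 1.69×10²⁷/(4π·(4.15×10¹¹)²) = 780.9 W/m².
For an isothermal sphere, absorbed (1−a)S·πr² = emitted σ·4πr²·T⁴, so T⁴ = (1−a)S/(4σ).
T⁴ = 0.570·780.9/(4·5.67×10⁻⁸) = 1.963×10⁹ K⁴.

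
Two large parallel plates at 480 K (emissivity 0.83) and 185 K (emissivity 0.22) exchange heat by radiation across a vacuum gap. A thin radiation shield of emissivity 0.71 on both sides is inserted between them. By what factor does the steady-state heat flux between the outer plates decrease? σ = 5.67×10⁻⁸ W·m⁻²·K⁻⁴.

Without shield: q₀ = σΔ(T⁴)/(1/ε₁+1/ε₂−1) with denominator 4.750.
With shield the two gaps are in series; the resistances add: (1/ε₁+1/ε_s−1)+(1/ε_s+1/ε₂−1) = 1.613+4.954 = 6.567.
Heat-flux ratio q₀/q = 6.567/4.750.

factor ≈ 1.38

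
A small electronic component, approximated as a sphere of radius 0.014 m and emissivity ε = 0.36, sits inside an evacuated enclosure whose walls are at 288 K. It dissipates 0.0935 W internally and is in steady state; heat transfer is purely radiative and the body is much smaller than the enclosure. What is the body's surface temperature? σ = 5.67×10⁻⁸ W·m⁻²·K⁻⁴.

For a small grey body in a large enclosure, net radiated power = εσA(T⁴ − T_w⁴).
Steady state: P = εσA(T⁴ − T_w⁴) with A = 4πr² = 0.002463 m².
T⁴ = P/(εσA) + T_w⁴ = 0.0935/(0.36·5.67×10⁻⁸·0.002463) + (288)⁴
    = 1.860×10⁹ + 6.880×10⁹ = 8.739×10⁹ K⁴.

T ≈ 306 K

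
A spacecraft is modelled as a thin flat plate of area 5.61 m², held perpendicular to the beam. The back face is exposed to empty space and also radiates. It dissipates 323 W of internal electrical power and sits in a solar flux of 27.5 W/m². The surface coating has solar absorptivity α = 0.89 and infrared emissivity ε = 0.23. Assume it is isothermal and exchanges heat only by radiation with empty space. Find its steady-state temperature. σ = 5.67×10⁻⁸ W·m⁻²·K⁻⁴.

T ≈ 237 K

At steady state, absorbed solar power + internal power = radiated power.
Absorbed: α·S·A_cross = 0.89·27.5·5.610 = 137.3 W (cross-section A).
Total input = 137.3 + 323 = 460.3 W.
Radiated: εσ·A_surf·T⁴ with A_surf = 2A = 11.22 m².
T⁴ = 460.3/(0.23·5.67×10⁻⁸·11.22) = 3.146×10⁹ K⁴.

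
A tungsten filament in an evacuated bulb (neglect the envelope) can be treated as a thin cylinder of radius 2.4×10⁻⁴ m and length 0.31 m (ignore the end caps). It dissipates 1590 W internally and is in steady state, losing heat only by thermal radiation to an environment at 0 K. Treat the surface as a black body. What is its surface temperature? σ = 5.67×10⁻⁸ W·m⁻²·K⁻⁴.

Steady state: internal power = radiated power, P = εσA T⁴.
Radiating area A = 2πrL = 4.675×10⁻⁴ m².
T⁴ = P/(εσA) = 1590/(1.0·5.67×10⁻⁸·4.675×10⁻⁴) = 5.999×10¹³ K⁴.
T = (5.999×10¹³)^(1/4).

T ≈ 2780 K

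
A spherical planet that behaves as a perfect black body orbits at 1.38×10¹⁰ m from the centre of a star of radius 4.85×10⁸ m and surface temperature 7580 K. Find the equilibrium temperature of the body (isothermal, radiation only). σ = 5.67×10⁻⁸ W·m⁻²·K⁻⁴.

The star's surface emits σT_*⁴; at distance d the flux is S = σT_*⁴(R_*/d)².
S = 5.67×10⁻⁸·(7580)⁴·(4.85×10⁸/1.38×10¹⁰)² = 2.312×10⁵ W/m².
For an isothermal sphere T⁴ = (1−a)S/(4σ) = 1.019×10¹² K⁴.

T ≈ 1000 K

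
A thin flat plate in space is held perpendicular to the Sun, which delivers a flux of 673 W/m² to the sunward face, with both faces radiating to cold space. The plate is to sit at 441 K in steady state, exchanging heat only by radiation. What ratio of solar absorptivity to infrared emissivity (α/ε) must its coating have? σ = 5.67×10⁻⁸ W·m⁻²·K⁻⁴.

α/ε ≈ 6.37

Balance: αS·A = εσ·2A·T⁴ ⇒ α/ε = 2σT⁴/S.
α/ε = 2·5.67×10⁻⁸·(441)⁴/673 = 2·5.67×10⁻⁸·3.782×10¹⁰/673.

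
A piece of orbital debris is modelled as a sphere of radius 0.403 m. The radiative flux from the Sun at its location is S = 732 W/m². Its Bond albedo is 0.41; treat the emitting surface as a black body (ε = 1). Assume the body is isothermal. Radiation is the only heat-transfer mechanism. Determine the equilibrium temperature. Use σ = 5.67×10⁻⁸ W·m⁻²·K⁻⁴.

T ≈ 209 K

At equilibrium, absorbed power = emitted power.
Absorbing cross-section = πr² = 0.5102 m²; emitting surface = 4πr² = 2.041 m² (ratio 4).
(1−a)S·A_cross = εσ·A_surf·T⁴  ⇒  T⁴ = (1−a)S/(4σ).
T⁴ = 0.590·732/(4·5.67×10⁻⁸) = 1.904×10⁹ K⁴.
T = (1.904×10⁹)^(1/4).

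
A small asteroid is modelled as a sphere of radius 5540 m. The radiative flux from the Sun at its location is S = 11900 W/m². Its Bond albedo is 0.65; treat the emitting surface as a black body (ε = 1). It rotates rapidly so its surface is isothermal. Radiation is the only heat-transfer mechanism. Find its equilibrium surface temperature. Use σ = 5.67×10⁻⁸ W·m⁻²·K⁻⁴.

At equilibrium, absorbed power = emitted power.
Absorbing cross-section = πr² = 9.642×10⁷ m²; emitting surface = 4πr² = 3.857×10⁸ m² (ratio 4).
(1−a)S·A_cross = εσ·A_surf·T⁴  ⇒  T⁴ = (1−a)S/(4σ).
T⁴ = 0.350·11900/(4·5.67×10⁻⁸) = 1.836×10¹⁰ K⁴.
T = (1.836×10¹⁰)^(1/4).

T ≈ 368 K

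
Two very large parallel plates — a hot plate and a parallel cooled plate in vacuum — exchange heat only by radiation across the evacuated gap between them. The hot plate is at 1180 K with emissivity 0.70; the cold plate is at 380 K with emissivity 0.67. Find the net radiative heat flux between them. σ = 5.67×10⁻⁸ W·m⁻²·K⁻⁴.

q ≈ 56600 W/m²

For two infinite grey parallel plates, q = σ(T₁⁴ − T₂⁴)/(1/ε₁ + 1/ε₂ − 1).
T₁⁴ − T₂⁴ = 1.939×10¹² − 2.085×10¹⁰ = 1.918×10¹² K⁴.
1/ε₁ + 1/ε₂ − 1 = 1.429 + 1.493 − 1 = 1.921.
q = 5.67×10⁻⁸ × 1.918×10¹² / 1.921.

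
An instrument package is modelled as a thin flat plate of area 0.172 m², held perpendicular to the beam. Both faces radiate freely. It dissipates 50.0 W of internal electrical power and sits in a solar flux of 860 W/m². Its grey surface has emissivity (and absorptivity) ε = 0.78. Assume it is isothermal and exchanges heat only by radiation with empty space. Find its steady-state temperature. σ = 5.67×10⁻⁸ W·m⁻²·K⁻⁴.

T ≈ 323 K

At steady state, absorbed solar power + internal power = radiated power.
Absorbed: α·S·A_cross = 0.78·860·0.1720 = 115.4 W (cross-section A).
Total input = 115.4 + 50.0 = 165.4 W.
Radiated: εσ·A_surf·T⁴ with A_surf = 2A = 0.3440 m².
T⁴ = 165.4/(0.78·5.67×10⁻⁸·0.3440) = 1.087×10¹⁰ K⁴.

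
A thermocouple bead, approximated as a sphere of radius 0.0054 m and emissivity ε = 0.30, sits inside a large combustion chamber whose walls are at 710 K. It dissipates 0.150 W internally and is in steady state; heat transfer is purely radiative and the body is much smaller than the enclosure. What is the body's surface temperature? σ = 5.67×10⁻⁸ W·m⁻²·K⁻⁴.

For a small grey body in a large enclosure, net radiated power = εσA(T⁴ − T_w⁴).
Steady state: P = εσA(T⁴ − T_w⁴) with A = 4πr² = 3.664×10⁻⁴ m².
T⁴ = P/(εσA) + T_w⁴ = 0.150/(0.30·5.67×10⁻⁸·3.664×10⁻⁴) + (710)⁴
    = 2.407×10¹⁰ + 2.541×10¹¹ = 2.782×10¹¹ K⁴.

T ≈ 726 K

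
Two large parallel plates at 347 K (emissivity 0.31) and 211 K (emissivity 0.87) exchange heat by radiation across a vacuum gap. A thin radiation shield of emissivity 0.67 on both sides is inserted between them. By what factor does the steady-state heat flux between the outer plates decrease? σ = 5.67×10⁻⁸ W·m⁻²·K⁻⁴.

factor ≈ 1.59

Without shield: q₀ = σΔ(T⁴)/(1/ε₁+1/ε₂−1) with denominator 3.375.
With shield the two gaps are in series; the resistances add: (1/ε₁+1/ε_s−1)+(1/ε_s+1/ε₂−1) = 3.718+1.642 = 5.360.
Heat-flux ratio q₀/q = 5.360/3.375.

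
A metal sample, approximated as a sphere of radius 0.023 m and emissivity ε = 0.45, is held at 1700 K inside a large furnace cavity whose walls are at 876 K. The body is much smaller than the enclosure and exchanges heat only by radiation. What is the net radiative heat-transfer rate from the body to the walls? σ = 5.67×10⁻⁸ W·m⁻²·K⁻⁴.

For a small grey body in a large enclosure: P_net = εσA(T_body⁴ − T_wall⁴).
A = 4πr² = 0.006648 m²; T_body⁴ − T_wall⁴ = 8.352×10¹² − 5.889×10¹¹ = 7.763×10¹² K⁴.
|P_net| = 0.45·5.67×10⁻⁸·0.006648·7.763×10¹².

P_net ≈ 1320 W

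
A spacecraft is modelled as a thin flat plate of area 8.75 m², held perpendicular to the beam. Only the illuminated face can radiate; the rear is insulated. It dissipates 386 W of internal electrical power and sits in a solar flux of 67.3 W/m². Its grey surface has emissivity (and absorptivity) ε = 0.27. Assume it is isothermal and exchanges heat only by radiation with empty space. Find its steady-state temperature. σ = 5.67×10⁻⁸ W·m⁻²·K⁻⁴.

At steady state, absorbed solar power + internal power = radiated power.
Absorbed: α·S·A_cross = 0.27·67.3·8.750 = 159.0 W (cross-section A).
Total input = 159.0 + 386 = 545.0 W.
Radiated: εσ·A_surf·T⁴ with A_surf = A = 8.750 m².
T⁴ = 545.0/(0.27·5.67×10⁻⁸·8.750) = 4.069×10⁹ K⁴.

T ≈ 253 K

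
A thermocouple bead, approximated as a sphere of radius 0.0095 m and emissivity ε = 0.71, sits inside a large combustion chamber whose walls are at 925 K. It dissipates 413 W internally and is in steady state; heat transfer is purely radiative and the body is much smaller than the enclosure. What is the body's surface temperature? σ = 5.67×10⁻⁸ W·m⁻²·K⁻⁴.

T ≈ 1770 K

For a small grey body in a large enclosure, net radiated power = εσA(T⁴ − T_w⁴).
Steady state: P = εσA(T⁴ − T_w⁴) with A = 4πr² = 0.001134 m².
T⁴ = P/(εσA) + T_w⁴ = 413/(0.71·5.67×10⁻⁸·0.001134) + (925)⁴
    = 9.046×10¹² + 7.321×10¹¹ = 9.778×10¹² K⁴.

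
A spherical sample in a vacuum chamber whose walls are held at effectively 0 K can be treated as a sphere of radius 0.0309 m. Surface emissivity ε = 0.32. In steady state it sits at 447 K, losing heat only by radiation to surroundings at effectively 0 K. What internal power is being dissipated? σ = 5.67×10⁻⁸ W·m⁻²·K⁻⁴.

Steady state: P = εσA T⁴.
A = 4πr² = 0.01200 m²; T⁴ = (447)⁴ = 3.992×10¹⁰ K⁴.
P = 0.32 × 5.67×10⁻⁸ × 0.01200 × 3.992×10¹⁰.

P ≈ 8.69 W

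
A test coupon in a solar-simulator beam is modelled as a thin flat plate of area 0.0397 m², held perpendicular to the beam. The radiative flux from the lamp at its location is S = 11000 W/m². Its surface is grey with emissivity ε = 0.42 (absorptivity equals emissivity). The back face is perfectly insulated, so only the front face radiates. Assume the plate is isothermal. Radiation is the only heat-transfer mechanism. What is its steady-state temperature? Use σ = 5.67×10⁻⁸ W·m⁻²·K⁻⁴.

T ≈ 664 K

At equilibrium, absorbed power = emitted power.
Absorbing cross-section = A = 0.03970 m²; emitting surface = A = 0.03970 m² (ratio 1).
εS·A_cross = εσ·A_surf·T⁴  ⇒  T⁴ = S/(1σ)   (ε cancels).
T⁴ = 11000/(1·5.67×10⁻⁸) = 1.940×10¹¹ K⁴.
T = (1.940×10¹¹)^(1/4).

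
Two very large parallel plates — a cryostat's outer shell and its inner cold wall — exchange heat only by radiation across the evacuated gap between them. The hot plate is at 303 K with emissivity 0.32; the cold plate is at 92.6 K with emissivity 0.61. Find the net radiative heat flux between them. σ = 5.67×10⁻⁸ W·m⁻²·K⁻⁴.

For two infinite grey parallel plates, q = σ(T₁⁴ − T₂⁴)/(1/ε₁ + 1/ε₂ − 1).
T₁⁴ − T₂⁴ = 8.429×10⁹ − 7.353×10⁷ = 8.355×10⁹ K⁴.
1/ε₁ + 1/ε₂ − 1 = 3.125 + 1.639 − 1 = 3.764.
q = 5.67×10⁻⁸ × 8.355×10⁹ / 3.764.

q ≈ 126 W/m²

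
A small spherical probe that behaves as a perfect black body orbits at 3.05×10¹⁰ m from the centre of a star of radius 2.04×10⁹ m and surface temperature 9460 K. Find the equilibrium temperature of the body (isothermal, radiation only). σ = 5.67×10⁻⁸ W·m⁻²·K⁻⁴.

T ≈ 1730 K

The star's surface emits σT_*⁴; at distance d the flux is S = σT_*⁴(R_*/d)².
S = 5.67×10⁻⁸·(9460)⁴·(2.04×10⁹/3.05×10¹⁰)² = 2.031×10⁶ W/m².
For an isothermal sphere T⁴ = (1−a)S/(4σ) = 8.957×10¹² K⁴.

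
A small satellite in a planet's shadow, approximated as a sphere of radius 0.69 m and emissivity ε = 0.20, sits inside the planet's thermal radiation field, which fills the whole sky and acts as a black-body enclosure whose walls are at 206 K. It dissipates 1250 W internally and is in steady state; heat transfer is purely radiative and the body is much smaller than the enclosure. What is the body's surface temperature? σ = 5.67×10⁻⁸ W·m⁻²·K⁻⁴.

For a small grey body in a large enclosure, net radiated power = εσA(T⁴ − T_w⁴).
Steady state: P = εσA(T⁴ − T_w⁴) with A = 4πr² = 5.983 m².
T⁴ = P/(εσA) + T_w⁴ = 1250/(0.20·5.67×10⁻⁸·5.983) + (206)⁴
    = 1.842×10¹⁰ + 1.801×10⁹ = 2.023×10¹⁰ K⁴.

T ≈ 377 K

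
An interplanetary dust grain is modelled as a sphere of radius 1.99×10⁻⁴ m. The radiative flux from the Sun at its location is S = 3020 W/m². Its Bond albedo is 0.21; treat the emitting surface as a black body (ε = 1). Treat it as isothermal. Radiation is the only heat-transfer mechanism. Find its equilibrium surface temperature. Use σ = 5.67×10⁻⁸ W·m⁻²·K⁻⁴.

At equilibrium, absorbed power = emitted power.
Absorbing cross-section = πr² = 1.244×10⁻⁷ m²; emitting surface = 4πr² = 4.976×10⁻⁷ m² (ratio 4).
(1−a)S·A_cross = εσ·A_surf·T⁴  ⇒  T⁴ = (1−a)S/(4σ).
T⁴ = 0.790·3020/(4·5.67×10⁻⁸) = 1.052×10¹⁰ K⁴.
T = (1.052×10¹⁰)^(1/4).

T ≈ 320 K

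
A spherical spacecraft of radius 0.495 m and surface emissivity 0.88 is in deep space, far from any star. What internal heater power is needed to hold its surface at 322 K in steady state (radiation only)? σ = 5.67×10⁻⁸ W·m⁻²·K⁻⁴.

P ≈ 1650 W

P = εσ·4πr²·T⁴.
4πr² = 3.079 m²; T⁴ = 1.075×10¹⁰ K⁴.
P = 0.88·5.67×10⁻⁸·3.079·1.075×10¹⁰.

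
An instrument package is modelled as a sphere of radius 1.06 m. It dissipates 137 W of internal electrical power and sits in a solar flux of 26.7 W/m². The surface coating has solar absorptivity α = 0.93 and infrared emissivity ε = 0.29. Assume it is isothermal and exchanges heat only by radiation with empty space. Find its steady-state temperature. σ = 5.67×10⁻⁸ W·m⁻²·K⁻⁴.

T ≈ 176 K

At steady state, absorbed solar power + internal power = radiated power.
Absorbed: α·S·A_cross = 0.93·26.7·3.530 = 87.65 W (cross-section πr²).
Total input = 87.65 + 137 = 224.7 W.
Radiated: εσ·A_surf·T⁴ with A_surf = 4πr² = 14.12 m².
T⁴ = 224.7/(0.29·5.67×10⁻⁸·14.12) = 9.676×10⁸ K⁴.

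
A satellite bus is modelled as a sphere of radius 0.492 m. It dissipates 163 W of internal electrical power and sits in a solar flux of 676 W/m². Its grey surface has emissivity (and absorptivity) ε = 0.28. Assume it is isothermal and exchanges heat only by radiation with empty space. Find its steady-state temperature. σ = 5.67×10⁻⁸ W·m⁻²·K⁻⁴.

At steady state, absorbed solar power + internal power = radiated power.
Absorbed: α·S·A_cross = 0.28·676·0.7605 = 143.9 W (cross-section πr²).
Total input = 143.9 + 163 = 306.9 W.
Radiated: εσ·A_surf·T⁴ with A_surf = 4πr² = 3.042 m².
T⁴ = 306.9/(0.28·5.67×10⁻⁸·3.042) = 6.356×10⁹ K⁴.

T ≈ 282 K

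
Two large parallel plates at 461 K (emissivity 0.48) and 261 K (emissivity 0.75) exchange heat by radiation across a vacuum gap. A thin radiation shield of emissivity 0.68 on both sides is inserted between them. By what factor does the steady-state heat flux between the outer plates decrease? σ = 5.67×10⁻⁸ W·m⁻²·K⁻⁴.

Without shield: q₀ = σΔ(T⁴)/(1/ε₁+1/ε₂−1) with denominator 2.417.
With shield the two gaps are in series; the resistances add: (1/ε₁+1/ε_s−1)+(1/ε_s+1/ε₂−1) = 2.554+1.804 = 4.358.
Heat-flux ratio q₀/q = 4.358/2.417.

factor ≈ 1.80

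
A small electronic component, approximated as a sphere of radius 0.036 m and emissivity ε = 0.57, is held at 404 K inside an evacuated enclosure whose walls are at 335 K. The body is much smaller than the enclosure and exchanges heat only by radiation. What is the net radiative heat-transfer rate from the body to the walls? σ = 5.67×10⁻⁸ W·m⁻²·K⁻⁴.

P_net ≈ 7.39 W

For a small grey body in a large enclosure: P_net = εσA(T_body⁴ − T_wall⁴).
A = 4πr² = 0.01629 m²; T_body⁴ − T_wall⁴ = 2.664×10¹⁰ − 1.259×10¹⁰ = 1.405×10¹⁰ K⁴.
|P_net| = 0.57·5.67×10⁻⁸·0.01629·1.405×10¹⁰.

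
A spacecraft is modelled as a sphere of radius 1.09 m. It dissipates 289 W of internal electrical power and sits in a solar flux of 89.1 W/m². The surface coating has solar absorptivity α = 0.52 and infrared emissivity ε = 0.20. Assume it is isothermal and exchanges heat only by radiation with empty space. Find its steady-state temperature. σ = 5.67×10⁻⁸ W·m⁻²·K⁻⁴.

T ≈ 229 K

At steady state, absorbed solar power + internal power = radiated power.
Absorbed: α·S·A_cross = 0.52·89.1·3.733 = 172.9 W (cross-section πr²).
Total input = 172.9 + 289 = 461.9 W.
Radiated: εσ·A_surf·T⁴ with A_surf = 4πr² = 14.93 m².
T⁴ = 461.9/(0.20·5.67×10⁻⁸·14.93) = 2.728×10⁹ K⁴.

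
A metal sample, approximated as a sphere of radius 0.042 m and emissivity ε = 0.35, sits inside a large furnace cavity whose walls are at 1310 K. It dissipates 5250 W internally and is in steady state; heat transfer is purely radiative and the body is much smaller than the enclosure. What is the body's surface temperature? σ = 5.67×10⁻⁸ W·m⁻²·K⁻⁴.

T ≈ 1960 K

For a small grey body in a large enclosure, net radiated power = εσA(T⁴ − T_w⁴).
Steady state: P = εσA(T⁴ − T_w⁴) with A = 4πr² = 0.02217 m².
T⁴ = P/(εσA) + T_w⁴ = 5250/(0.35·5.67×10⁻⁸·0.02217) + (1310)⁴
    = 1.193×10¹³ + 2.945×10¹² = 1.488×10¹³ K⁴.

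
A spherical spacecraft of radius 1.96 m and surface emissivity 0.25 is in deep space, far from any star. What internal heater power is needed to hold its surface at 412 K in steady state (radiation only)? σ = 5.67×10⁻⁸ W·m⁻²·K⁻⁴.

P = εσ·4πr²·T⁴.
4πr² = 48.27 m²; T⁴ = 2.881×10¹⁰ K⁴.
P = 0.25·5.67×10⁻⁸·48.27·2.881×10¹⁰.

P ≈ 19700 W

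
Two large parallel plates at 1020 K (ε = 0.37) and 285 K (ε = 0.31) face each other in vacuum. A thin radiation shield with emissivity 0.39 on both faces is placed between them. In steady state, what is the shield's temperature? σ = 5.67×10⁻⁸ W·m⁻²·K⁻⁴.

In steady state the net flux on the hot side equals that on the cold side.
σ(T₁⁴−T_s⁴)/D₁ = σ(T_s⁴−T₂⁴)/D₂, with D₁ = 1/ε₁+1/ε_s−1 = 4.267, D₂ = 1/ε_s+1/ε₂−1 = 4.790.
Solve for T_s⁴: T_s⁴ = (D₂·T₁⁴ + D₁·T₂⁴)/(D₁+D₂) = 5.756×10¹¹ K⁴.

T_s ≈ 871 K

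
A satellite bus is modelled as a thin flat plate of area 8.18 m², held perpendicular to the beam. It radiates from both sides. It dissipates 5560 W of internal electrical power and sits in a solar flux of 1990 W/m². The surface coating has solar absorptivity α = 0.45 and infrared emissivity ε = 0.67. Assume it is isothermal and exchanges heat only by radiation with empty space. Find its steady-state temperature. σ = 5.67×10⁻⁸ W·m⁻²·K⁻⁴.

T ≈ 379 K

At steady state, absorbed solar power + internal power = radiated power.
Absorbed: α·S·A_cross = 0.45·1990·8.180 = 7325 W (cross-section A).
Total input = 7325 + 5560 = 12890 W.
Radiated: εσ·A_surf·T⁴ with A_surf = 2A = 16.36 m².
T⁴ = 12890/(0.67·5.67×10⁻⁸·16.36) = 2.073×10¹⁰ K⁴.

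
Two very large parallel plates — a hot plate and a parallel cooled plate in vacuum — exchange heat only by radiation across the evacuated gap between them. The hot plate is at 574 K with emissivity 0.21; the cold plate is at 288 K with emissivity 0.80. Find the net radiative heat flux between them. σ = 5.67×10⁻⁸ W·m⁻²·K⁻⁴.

For two infinite grey parallel plates, q = σ(T₁⁴ − T₂⁴)/(1/ε₁ + 1/ε₂ − 1).
T₁⁴ − T₂⁴ = 1.086×10¹¹ − 6.880×10⁹ = 1.017×10¹¹ K⁴.
1/ε₁ + 1/ε₂ − 1 = 4.762 + 1.250 − 1 = 5.012.
q = 5.67×10⁻⁸ × 1.017×10¹¹ / 5.012.

q ≈ 1150 W/m²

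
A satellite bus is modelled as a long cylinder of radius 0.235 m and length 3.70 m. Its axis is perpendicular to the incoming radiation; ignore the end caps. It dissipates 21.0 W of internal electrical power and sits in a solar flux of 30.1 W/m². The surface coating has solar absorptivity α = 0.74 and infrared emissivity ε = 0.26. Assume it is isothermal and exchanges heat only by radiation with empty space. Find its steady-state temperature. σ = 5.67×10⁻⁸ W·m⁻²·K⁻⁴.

T ≈ 165 K

At steady state, absorbed solar power + internal power = radiated power.
Absorbed: α·S·A_cross = 0.74·30.1·1.739 = 38.73 W (cross-section 2rL).
Total input = 38.73 + 21.0 = 59.73 W.
Radiated: εσ·A_surf·T⁴ with A_surf = 2πrL = 5.463 m².
T⁴ = 59.73/(0.26·5.67×10⁻⁸·5.463) = 7.417×10⁸ K⁴.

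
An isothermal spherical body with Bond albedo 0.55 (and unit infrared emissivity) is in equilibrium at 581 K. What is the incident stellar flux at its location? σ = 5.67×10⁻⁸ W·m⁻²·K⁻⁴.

(1−a)S·πr² = σ·4πr²·T⁴ ⇒ S = 4σT⁴/(1−a).
S = 4·5.67×10⁻⁸·1.139×10¹¹/0.450.

S ≈ 57400 W/m²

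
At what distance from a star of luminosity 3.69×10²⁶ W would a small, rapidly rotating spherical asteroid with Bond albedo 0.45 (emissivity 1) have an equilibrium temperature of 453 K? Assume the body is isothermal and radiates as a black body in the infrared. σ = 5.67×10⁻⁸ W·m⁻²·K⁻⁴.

d ≈ 4.11×10¹⁰ m

For an isothermal black-emitting sphere, (1−a)S·πr² = σ·4πr²·T⁴ ⇒ S = 4σT⁴/(1−a).
S = 4·5.67×10⁻⁸·(453)⁴/0.550 = 17360 W/m².
Flux falls as S = L/(4πd²), so d = √(L/(4πS)) = √(3.69×10²⁶/(4π·17360)).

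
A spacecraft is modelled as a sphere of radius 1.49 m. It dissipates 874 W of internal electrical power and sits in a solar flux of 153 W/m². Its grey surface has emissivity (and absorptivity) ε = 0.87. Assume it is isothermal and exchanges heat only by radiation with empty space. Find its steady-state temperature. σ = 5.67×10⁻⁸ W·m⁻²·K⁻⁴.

At steady state, absorbed solar power + internal power = radiated power.
Absorbed: α·S·A_cross = 0.87·153·6.975 = 928.4 W (cross-section πr²).
Total input = 928.4 + 874 = 1802 W.
Radiated: εσ·A_surf·T⁴ with A_surf = 4πr² = 27.90 m².
T⁴ = 1802/(0.87·5.67×10⁻⁸·27.90) = 1.310×10⁹ K⁴.

T ≈ 190 K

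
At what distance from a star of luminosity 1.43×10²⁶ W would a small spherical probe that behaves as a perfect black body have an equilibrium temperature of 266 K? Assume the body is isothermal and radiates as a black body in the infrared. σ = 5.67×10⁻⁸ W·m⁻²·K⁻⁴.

For an isothermal black-emitting sphere, (1−a)S·πr² = σ·4πr²·T⁴ ⇒ S = 4σT⁴/(1−a).
S = 4·5.67×10⁻⁸·(266)⁴/1.00 = 1135 W/m².
Flux falls as S = L/(4πd²), so d = √(L/(4πS)) = √(1.43×10²⁶/(4π·1135)).

d ≈ 1.00×10¹¹ m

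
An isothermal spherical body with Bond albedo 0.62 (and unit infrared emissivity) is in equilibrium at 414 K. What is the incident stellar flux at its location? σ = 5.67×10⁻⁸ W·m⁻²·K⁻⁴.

(1−a)S·πr² = σ·4πr²·T⁴ ⇒ S = 4σT⁴/(1−a).
S = 4·5.67×10⁻⁸·2.938×10¹⁰/0.380.

S ≈ 17500 W/m²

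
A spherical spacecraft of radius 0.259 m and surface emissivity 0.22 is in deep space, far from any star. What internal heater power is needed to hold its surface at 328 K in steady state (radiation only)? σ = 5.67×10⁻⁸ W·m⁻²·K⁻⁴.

P = εσ·4πr²·T⁴.
4πr² = 0.8430 m²; T⁴ = 1.157×10¹⁰ K⁴.
P = 0.22·5.67×10⁻⁸·0.8430·1.157×10¹⁰.

P ≈ 122 W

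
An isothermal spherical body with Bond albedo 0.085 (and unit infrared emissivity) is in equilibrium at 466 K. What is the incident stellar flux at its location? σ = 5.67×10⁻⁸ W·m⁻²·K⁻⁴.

(1−a)S·πr² = σ·4πr²·T⁴ ⇒ S = 4σT⁴/(1−a).
S = 4·5.67×10⁻⁸·4.716×10¹⁰/0.915.

S ≈ 11700 W/m²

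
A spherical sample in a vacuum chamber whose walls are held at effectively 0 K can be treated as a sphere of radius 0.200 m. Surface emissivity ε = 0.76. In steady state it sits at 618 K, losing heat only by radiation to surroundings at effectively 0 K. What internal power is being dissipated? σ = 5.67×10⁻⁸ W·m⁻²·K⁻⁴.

P ≈ 3160 W

Steady state: P = εσA T⁴.
A = 4πr² = 0.5027 m²; T⁴ = (618)⁴ = 1.459×10¹¹ K⁴.
P = 0.76 × 5.67×10⁻⁸ × 0.5027 × 1.459×10¹¹.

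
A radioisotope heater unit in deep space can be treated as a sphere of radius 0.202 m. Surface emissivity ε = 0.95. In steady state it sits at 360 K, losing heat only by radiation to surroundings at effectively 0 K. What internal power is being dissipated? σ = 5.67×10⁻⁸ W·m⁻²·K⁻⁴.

P ≈ 464 W

Steady state: P = εσA T⁴.
A = 4πr² = 0.5128 m²; T⁴ = (360)⁴ = 1.680×10¹⁰ K⁴.
P = 0.95 × 5.67×10⁻⁸ × 0.5128 × 1.680×10¹⁰.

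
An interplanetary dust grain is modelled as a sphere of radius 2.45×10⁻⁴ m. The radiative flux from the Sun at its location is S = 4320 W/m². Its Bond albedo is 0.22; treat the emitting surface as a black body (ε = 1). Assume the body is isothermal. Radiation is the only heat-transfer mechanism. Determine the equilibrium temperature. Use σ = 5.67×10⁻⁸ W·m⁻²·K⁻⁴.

T ≈ 349 K

At equilibrium, absorbed power = emitted power.
Absorbing cross-section = πr² = 1.886×10⁻⁷ m²; emitting surface = 4πr² = 7.543×10⁻⁷ m² (ratio 4).
(1−a)S·A_cross = εσ·A_surf·T⁴  ⇒  T⁴ = (1−a)S/(4σ).
T⁴ = 0.780·4320/(4·5.67×10⁻⁸) = 1.486×10¹⁰ K⁴.
T = (1.486×10¹⁰)^(1/4).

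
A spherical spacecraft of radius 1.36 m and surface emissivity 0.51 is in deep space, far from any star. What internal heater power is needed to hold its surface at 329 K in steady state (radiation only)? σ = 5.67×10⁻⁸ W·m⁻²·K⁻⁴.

P = εσ·4πr²·T⁴.
4πr² = 23.24 m²; T⁴ = 1.172×10¹⁰ K⁴.
P = 0.51·5.67×10⁻⁸·23.24·1.172×10¹⁰.

P ≈ 7870 W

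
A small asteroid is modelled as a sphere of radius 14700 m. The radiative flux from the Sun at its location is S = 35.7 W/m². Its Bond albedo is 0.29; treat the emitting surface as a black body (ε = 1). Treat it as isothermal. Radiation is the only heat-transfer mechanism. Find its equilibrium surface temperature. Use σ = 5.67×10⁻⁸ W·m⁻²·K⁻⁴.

T ≈ 103 K

At equilibrium, absorbed power = emitted power.
Absorbing cross-section = πr² = 6.789×10⁸ m²; emitting surface = 4πr² = 2.715×10⁹ m² (ratio 4).
(1−a)S·A_cross = εσ·A_surf·T⁴  ⇒  T⁴ = (1−a)S/(4σ).
T⁴ = 0.710·35.7/(4·5.67×10⁻⁸) = 1.118×10⁸ K⁴.
T = (1.118×10⁸)^(1/4).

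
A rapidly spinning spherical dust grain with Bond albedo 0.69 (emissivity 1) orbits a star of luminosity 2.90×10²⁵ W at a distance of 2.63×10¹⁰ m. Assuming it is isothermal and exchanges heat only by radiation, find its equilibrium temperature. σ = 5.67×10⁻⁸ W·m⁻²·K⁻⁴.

T ≈ 260 K

First find the stellar flux at distance d: S = L/(4πd²) = 2.90×10²⁵/(4π·(2.63×10¹⁰)²) = 3336 W/m².
For an isothermal sphere, absorbed (1−a)S·πr² = emitted σ·4πr²·T⁴, so T⁴ = (1−a)S/(4σ).
T⁴ = 0.310·3336/(4·5.67×10⁻⁸) = 4.560×10⁹ K⁴.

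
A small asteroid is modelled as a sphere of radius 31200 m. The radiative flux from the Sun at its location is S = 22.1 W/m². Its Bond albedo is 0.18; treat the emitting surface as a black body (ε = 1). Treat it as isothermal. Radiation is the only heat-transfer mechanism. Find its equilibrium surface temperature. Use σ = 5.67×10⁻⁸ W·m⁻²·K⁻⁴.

At equilibrium, absorbed power = emitted power.
Absorbing cross-section = πr² = 3.058×10⁹ m²; emitting surface = 4πr² = 1.223×10¹⁰ m² (ratio 4).
(1−a)S·A_cross = εσ·A_surf·T⁴  ⇒  T⁴ = (1−a)S/(4σ).
T⁴ = 0.820·22.1/(4·5.67×10⁻⁸) = 7.990×10⁷ K⁴.
T = (7.990×10⁷)^(1/4).

T ≈ 94.5 K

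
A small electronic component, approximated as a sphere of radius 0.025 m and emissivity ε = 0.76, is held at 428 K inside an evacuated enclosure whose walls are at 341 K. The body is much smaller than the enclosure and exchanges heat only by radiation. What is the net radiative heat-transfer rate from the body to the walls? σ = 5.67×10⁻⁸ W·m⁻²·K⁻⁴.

P_net ≈ 6.78 W

For a small grey body in a large enclosure: P_net = εσA(T_body⁴ − T_wall⁴).
A = 4πr² = 0.007854 m²; T_body⁴ − T_wall⁴ = 3.356×10¹⁰ − 1.352×10¹⁰ = 2.004×10¹⁰ K⁴.
|P_net| = 0.76·5.67×10⁻⁸·0.007854·2.004×10¹⁰.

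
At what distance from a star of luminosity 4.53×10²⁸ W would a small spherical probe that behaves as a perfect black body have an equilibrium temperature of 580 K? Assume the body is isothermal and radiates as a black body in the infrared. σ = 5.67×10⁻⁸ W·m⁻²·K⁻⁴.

d ≈ 3.75×10¹¹ m

For an isothermal black-emitting sphere, (1−a)S·πr² = σ·4πr²·T⁴ ⇒ S = 4σT⁴/(1−a).
S = 4·5.67×10⁻⁸·(580)⁴/1.00 = 25670 W/m².
Flux falls as S = L/(4πd²), so d = √(L/(4πS)) = √(4.53×10²⁸/(4π·25670)).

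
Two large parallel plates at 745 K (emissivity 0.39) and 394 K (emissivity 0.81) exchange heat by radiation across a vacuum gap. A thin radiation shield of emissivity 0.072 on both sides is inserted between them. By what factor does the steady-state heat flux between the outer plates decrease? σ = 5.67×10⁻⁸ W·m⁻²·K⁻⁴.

factor ≈ 10.6

Without shield: q₀ = σΔ(T⁴)/(1/ε₁+1/ε₂−1) with denominator 2.799.
With shield the two gaps are in series; the resistances add: (1/ε₁+1/ε_s−1)+(1/ε_s+1/ε₂−1) = 15.45+14.12 = 29.58.
Heat-flux ratio q₀/q = 29.58/2.799.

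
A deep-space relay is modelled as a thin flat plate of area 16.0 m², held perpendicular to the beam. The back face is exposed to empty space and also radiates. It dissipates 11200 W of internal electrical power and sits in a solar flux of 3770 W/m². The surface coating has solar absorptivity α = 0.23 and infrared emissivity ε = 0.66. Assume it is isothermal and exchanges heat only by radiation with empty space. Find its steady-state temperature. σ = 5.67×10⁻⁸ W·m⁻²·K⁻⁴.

At steady state, absorbed solar power + internal power = radiated power.
Absorbed: α·S·A_cross = 0.23·3770·16.00 = 13870 W (cross-section A).
Total input = 13870 + 11200 = 25070 W.
Radiated: εσ·A_surf·T⁴ with A_surf = 2A = 32.00 m².
T⁴ = 25070/(0.66·5.67×10⁻⁸·32.00) = 2.094×10¹⁰ K⁴.

T ≈ 380 K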